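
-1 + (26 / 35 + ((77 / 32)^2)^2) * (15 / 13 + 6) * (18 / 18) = 116481503143 / 477102080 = 244.14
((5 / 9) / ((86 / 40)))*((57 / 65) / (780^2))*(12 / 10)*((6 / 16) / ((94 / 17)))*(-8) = -323 / 1332041100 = -0.00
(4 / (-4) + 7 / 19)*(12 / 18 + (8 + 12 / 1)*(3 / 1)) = -38.32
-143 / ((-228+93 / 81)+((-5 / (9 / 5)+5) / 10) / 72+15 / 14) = 0.63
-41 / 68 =-0.60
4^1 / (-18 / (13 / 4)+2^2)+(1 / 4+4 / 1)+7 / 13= 569 / 260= 2.19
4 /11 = 0.36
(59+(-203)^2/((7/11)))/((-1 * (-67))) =967.40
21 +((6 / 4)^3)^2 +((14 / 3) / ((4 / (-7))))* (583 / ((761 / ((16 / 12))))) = 24.05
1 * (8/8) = 1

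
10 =10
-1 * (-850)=850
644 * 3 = 1932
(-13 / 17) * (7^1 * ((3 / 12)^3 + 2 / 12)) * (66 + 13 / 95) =-4002271 / 62016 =-64.54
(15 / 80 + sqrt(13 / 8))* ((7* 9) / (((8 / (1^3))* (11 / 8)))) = 189 / 176 + 63* sqrt(26) / 44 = 8.37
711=711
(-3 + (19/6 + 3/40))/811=29/97320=0.00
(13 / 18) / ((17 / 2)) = 13 / 153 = 0.08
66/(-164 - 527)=-0.10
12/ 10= 6/ 5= 1.20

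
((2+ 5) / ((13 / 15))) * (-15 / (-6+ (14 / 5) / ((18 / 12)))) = 23625 / 806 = 29.31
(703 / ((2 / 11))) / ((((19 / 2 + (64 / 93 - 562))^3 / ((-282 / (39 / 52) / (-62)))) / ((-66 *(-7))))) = -69709983213024 / 1081214467788853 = -0.06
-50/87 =-0.57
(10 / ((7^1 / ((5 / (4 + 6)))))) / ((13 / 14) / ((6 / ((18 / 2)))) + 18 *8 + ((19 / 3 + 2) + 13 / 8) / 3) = 360 / 74951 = 0.00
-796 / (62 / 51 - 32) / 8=10149 / 3140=3.23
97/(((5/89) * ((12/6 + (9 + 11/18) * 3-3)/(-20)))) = -207192/167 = -1240.67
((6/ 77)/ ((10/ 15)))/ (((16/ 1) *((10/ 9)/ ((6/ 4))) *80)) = 243/ 1971200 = 0.00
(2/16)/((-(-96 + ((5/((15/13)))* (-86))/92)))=69/55228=0.00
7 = 7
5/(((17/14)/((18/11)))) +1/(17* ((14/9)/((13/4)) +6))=956367/141746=6.75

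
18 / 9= 2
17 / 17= 1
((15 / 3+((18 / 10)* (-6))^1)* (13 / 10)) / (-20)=377 / 1000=0.38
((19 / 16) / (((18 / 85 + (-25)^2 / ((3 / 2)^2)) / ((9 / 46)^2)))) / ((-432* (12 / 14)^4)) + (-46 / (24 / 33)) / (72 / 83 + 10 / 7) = -27.55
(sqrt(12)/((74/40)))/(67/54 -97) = -2160 * sqrt(3)/191327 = -0.02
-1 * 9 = -9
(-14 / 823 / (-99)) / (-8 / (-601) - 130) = -4207 / 3182573097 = -0.00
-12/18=-2/3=-0.67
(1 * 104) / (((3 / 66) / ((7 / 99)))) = 1456 / 9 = 161.78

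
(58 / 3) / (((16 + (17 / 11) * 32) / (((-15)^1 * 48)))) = -638 / 3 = -212.67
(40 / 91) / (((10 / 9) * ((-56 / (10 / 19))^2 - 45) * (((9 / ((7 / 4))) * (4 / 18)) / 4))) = 0.00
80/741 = 0.11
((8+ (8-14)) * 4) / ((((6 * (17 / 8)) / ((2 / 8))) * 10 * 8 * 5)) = 1 / 2550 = 0.00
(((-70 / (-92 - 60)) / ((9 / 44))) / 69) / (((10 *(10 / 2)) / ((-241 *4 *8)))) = -296912 / 58995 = -5.03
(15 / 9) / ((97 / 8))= 0.14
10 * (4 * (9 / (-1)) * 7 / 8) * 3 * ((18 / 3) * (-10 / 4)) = 14175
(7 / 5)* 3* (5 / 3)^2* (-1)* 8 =-280 / 3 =-93.33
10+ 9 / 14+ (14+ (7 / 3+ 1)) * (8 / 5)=8059 / 210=38.38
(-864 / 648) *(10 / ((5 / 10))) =-80 / 3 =-26.67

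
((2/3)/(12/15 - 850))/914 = -0.00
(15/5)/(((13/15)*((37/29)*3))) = 435/481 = 0.90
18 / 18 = 1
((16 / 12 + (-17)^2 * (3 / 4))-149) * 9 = 2487 / 4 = 621.75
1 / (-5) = -1 / 5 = -0.20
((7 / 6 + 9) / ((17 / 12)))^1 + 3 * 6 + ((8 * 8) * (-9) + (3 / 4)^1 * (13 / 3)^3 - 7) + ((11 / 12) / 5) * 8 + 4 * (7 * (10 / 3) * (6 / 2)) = -658907 / 3060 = -215.33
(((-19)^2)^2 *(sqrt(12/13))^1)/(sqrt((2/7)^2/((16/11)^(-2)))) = 10034717 *sqrt(39)/208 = 301282.63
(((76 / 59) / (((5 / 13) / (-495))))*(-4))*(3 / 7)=1173744 / 413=2842.00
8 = 8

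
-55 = -55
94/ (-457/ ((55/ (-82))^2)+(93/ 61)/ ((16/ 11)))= -0.09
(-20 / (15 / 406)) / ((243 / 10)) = -16240 / 729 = -22.28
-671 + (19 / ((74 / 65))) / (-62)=-3079783 / 4588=-671.27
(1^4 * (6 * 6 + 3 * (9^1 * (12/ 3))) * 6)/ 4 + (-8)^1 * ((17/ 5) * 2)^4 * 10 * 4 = -85498504/ 125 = -683988.03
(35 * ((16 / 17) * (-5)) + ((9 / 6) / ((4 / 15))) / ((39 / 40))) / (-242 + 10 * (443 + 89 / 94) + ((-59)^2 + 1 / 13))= -1650875 / 79757047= -0.02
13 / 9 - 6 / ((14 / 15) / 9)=-3554 / 63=-56.41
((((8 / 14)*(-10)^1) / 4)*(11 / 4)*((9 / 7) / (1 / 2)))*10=-4950 / 49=-101.02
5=5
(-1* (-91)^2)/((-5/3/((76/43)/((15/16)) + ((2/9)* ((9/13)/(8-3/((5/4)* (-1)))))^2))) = 6807904621/726700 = 9368.25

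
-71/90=-0.79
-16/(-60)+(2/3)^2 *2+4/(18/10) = 152/45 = 3.38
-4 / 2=-2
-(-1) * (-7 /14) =-1 /2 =-0.50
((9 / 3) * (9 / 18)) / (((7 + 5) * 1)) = 1 / 8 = 0.12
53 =53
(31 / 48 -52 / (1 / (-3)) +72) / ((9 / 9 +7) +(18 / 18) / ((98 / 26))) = 107555 / 3888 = 27.66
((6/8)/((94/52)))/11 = 39/1034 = 0.04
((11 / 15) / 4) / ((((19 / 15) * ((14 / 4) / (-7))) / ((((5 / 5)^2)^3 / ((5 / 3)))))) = -33 / 190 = -0.17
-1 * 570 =-570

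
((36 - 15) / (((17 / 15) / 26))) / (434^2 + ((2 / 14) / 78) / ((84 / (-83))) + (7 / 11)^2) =45450765360 / 17769966498269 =0.00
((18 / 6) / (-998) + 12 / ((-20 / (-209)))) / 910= 625731 / 4540900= 0.14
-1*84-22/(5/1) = -442/5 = -88.40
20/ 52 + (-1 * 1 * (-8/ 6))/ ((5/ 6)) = 129/ 65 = 1.98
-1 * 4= -4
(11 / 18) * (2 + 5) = 77 / 18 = 4.28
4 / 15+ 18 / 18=19 / 15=1.27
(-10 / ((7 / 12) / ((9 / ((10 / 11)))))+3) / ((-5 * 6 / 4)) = 778 / 35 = 22.23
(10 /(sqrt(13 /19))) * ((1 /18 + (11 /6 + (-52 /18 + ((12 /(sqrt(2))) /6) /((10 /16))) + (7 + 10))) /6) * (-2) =16 * sqrt(247) * (-10 - sqrt(2)) /39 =-73.60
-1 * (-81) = 81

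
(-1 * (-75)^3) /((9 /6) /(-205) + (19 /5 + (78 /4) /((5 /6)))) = 172968750 /11149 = 15514.28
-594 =-594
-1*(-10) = 10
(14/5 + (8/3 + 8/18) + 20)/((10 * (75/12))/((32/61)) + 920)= 74624/2992725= 0.02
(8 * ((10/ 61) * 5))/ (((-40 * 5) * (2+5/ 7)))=-14/ 1159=-0.01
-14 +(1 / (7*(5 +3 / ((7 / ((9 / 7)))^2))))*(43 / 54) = -9244739 / 661392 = -13.98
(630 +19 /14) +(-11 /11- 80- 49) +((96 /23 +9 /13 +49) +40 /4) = 2366025 /4186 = 565.22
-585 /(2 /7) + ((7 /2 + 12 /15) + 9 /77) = -786587 /385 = -2043.08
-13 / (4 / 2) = -13 / 2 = -6.50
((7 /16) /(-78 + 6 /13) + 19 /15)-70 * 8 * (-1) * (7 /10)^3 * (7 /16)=4913051 /57600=85.30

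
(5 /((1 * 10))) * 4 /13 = 2 /13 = 0.15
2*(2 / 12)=1 / 3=0.33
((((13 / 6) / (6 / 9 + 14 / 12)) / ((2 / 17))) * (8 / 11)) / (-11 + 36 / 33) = -884 / 1199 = -0.74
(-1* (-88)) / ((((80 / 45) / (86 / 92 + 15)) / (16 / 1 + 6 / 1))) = 798237 / 46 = 17352.98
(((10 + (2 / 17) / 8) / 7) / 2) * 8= 681 / 119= 5.72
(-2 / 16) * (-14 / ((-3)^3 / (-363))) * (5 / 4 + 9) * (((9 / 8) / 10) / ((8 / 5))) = 34727 / 2048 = 16.96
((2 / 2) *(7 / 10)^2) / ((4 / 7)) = 343 / 400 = 0.86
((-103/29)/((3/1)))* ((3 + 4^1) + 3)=-1030/87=-11.84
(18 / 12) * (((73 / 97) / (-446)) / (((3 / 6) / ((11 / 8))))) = -0.01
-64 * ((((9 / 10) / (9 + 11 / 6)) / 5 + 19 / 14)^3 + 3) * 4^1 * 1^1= -2107200277000864 / 1471818359375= -1431.70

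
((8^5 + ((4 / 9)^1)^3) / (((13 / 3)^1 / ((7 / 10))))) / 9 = 83607776 / 142155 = 588.15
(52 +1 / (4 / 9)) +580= 2537 / 4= 634.25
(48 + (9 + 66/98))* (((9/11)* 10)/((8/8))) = 254340/539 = 471.87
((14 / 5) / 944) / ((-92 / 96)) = -21 / 6785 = -0.00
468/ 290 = 234/ 145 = 1.61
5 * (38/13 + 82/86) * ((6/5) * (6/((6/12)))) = 156024/559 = 279.11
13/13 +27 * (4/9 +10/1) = 283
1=1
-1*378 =-378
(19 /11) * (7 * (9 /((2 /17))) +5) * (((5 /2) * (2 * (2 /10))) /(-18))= -20539 /396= -51.87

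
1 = 1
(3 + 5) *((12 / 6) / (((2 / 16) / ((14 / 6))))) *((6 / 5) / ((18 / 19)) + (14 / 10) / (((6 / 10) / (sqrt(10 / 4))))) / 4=4256 / 45 + 784 *sqrt(10) / 9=370.05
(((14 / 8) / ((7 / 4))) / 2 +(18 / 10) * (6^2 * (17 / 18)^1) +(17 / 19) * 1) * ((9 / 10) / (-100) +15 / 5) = 35571963 / 190000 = 187.22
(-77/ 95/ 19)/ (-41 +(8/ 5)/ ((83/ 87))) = 6391/ 5891159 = 0.00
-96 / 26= -48 / 13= -3.69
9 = 9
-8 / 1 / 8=-1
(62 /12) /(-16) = -0.32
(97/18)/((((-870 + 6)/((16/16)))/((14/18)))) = -679/139968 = -0.00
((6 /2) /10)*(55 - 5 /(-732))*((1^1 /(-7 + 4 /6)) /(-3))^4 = 8053 /63596648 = 0.00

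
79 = 79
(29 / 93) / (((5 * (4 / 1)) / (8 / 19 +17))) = 9599 / 35340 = 0.27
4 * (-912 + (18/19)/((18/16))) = -69248/19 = -3644.63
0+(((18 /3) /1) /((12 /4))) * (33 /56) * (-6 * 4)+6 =-156 /7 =-22.29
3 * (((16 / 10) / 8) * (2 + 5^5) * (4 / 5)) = 37524 / 25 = 1500.96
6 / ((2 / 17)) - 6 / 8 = 201 / 4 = 50.25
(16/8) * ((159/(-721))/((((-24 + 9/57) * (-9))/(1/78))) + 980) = 74898892153/38213721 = 1960.00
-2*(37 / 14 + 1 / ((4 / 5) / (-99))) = 3391 / 14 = 242.21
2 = 2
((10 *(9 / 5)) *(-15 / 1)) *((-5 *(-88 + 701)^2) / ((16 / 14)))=443877131.25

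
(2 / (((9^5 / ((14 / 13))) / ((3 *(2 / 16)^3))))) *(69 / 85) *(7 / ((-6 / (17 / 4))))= -1127 / 1310100480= -0.00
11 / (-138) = -11 / 138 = -0.08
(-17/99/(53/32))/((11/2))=-0.02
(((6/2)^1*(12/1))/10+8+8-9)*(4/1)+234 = 276.40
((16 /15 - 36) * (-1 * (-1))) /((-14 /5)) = 262 /21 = 12.48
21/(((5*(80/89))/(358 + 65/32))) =21532749/12800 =1682.25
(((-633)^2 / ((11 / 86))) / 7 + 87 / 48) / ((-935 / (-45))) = 4962152673 / 230384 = 21538.62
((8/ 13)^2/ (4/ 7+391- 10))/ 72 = 56/ 4062591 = 0.00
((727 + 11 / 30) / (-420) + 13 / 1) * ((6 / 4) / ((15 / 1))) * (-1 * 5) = -141979 / 25200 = -5.63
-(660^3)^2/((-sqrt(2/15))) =41326975008000000 * sqrt(30) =226357164453338428.02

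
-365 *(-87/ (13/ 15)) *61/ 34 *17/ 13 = 29055825/ 338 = 85963.98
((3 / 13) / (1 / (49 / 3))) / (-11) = -49 / 143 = -0.34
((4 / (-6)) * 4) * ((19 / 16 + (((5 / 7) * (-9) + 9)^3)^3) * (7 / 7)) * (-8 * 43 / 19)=546016642680412 / 2300155599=237382.48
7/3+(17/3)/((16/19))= 145/16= 9.06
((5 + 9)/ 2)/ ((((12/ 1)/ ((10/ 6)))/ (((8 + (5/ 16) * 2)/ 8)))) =805/ 768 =1.05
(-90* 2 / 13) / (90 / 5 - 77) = 180 / 767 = 0.23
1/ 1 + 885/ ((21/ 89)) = 26262/ 7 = 3751.71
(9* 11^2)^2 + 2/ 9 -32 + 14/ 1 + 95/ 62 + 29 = 1185933.75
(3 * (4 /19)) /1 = 0.63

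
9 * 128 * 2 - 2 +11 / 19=43749 / 19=2302.58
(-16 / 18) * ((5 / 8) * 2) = -10 / 9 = -1.11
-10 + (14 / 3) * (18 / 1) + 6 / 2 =77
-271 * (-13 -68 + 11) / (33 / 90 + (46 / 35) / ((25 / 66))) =99592500 / 20141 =4944.76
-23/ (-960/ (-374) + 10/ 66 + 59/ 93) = -133331/ 19436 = -6.86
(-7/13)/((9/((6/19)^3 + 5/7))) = -0.04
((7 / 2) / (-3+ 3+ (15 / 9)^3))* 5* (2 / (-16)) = -189 / 400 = -0.47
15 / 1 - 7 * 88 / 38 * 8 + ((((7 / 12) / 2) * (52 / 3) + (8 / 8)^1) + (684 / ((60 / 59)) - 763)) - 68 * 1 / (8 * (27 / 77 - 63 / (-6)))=-190314953 / 952470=-199.81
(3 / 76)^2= 9 / 5776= 0.00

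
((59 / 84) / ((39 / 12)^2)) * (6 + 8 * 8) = 2360 / 507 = 4.65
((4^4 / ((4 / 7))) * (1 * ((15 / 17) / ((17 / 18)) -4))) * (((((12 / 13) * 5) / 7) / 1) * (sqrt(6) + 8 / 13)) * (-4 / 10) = 10887168 / 48841 + 1360896 * sqrt(6) / 3757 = 1110.19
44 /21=2.10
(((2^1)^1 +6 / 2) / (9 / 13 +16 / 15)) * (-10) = -9750 / 343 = -28.43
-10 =-10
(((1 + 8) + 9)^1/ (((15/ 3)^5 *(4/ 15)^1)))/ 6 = 9/ 2500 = 0.00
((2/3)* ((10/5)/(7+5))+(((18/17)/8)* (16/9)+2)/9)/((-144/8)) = -55/2754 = -0.02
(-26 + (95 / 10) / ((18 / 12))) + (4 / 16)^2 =-941 / 48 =-19.60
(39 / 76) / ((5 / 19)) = 39 / 20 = 1.95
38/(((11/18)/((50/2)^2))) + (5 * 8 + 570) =434210/11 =39473.64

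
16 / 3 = 5.33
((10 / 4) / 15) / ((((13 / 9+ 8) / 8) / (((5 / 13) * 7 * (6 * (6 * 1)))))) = 3024 / 221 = 13.68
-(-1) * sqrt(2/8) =1/2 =0.50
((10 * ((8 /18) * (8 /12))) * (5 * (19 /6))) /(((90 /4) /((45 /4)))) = 1900 /81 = 23.46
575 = 575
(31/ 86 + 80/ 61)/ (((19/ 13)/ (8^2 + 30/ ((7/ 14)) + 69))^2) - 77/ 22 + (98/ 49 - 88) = 27522329907/ 946903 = 29065.63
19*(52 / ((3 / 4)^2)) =15808 / 9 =1756.44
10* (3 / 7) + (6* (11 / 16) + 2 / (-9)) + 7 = 7655 / 504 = 15.19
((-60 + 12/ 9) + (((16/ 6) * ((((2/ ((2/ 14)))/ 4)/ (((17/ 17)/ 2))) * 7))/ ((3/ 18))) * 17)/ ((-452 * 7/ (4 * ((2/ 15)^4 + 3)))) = -6046476928/ 120133125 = -50.33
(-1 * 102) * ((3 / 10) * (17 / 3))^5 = -72412707 / 50000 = -1448.25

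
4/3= 1.33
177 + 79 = 256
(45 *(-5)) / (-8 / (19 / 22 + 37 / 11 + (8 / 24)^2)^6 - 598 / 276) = 108473273669547587070 / 1045135895554990961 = 103.79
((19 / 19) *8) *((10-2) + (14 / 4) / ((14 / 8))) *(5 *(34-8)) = 10400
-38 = -38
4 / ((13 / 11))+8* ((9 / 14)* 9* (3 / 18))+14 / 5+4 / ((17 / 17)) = 8144 / 455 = 17.90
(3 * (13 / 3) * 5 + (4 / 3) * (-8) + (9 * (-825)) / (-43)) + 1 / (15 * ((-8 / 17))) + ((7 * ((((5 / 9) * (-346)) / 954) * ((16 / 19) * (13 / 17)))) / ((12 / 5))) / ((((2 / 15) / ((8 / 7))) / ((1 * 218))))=-1145490138023 / 2385019080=-480.29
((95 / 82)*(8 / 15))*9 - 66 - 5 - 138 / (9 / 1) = -9935 / 123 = -80.77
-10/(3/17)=-170/3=-56.67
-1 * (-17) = 17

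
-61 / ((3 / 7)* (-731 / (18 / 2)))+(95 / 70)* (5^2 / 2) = 383093 / 20468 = 18.72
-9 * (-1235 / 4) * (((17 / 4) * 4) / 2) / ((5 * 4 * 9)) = 4199 / 32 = 131.22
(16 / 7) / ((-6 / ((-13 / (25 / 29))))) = 5.74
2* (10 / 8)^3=125 / 32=3.91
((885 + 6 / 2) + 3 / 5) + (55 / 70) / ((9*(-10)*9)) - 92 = 9033433 / 11340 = 796.60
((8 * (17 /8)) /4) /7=17 /28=0.61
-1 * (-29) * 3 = 87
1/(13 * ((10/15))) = 3/26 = 0.12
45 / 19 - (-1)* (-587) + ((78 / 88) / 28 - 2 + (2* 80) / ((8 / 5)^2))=-12268131 / 23408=-524.10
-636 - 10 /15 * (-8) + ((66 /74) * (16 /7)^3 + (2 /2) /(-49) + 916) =11268223 /38073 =295.96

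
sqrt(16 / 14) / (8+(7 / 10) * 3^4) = 20 * sqrt(14) / 4529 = 0.02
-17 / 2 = -8.50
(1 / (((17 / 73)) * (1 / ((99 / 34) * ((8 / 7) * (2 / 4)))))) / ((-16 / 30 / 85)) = -542025 / 476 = -1138.71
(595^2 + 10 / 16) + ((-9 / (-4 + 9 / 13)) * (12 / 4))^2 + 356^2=7112411565 / 14792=480828.26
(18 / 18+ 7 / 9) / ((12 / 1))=4 / 27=0.15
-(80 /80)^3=-1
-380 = -380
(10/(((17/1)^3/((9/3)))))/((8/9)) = 135/19652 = 0.01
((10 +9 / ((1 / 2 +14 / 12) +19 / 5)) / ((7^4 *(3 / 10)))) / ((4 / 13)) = 62075 / 1181292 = 0.05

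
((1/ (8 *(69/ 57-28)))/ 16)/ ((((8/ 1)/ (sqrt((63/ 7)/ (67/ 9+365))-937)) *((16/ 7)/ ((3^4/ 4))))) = 10094301/ 33357824-96957 *sqrt(838)/ 55907713024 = 0.30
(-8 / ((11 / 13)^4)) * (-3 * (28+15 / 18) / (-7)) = -19764212 / 102487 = -192.85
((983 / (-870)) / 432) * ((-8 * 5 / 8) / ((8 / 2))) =983 / 300672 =0.00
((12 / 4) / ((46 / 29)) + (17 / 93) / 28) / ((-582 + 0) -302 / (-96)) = -0.00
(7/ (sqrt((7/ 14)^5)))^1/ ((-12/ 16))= -112*sqrt(2)/ 3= -52.80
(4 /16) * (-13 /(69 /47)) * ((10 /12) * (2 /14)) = -3055 /11592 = -0.26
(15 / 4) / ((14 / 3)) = 45 / 56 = 0.80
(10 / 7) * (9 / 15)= 0.86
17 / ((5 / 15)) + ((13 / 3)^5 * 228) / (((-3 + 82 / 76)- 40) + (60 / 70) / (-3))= -7459680551 / 909387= -8202.98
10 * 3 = 30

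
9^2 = 81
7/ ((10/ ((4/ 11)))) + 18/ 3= 344/ 55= 6.25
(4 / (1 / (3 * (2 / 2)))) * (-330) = -3960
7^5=16807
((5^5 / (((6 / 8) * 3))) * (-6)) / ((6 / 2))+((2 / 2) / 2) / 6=-99997 / 36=-2777.69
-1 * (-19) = 19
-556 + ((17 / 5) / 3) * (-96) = -3324 / 5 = -664.80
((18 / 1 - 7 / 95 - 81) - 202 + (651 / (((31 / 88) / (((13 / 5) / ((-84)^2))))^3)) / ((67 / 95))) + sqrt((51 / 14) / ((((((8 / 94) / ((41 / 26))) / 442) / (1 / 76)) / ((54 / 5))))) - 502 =-766505620701635833 / 999259442130600 + 153 * sqrt(1281455) / 2660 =-701.96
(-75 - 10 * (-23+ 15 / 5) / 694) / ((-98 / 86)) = 1114775 / 17003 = 65.56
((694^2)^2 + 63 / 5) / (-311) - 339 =-745894990.15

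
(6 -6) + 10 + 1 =11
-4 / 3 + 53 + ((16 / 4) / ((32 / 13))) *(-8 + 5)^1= 1123 / 24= 46.79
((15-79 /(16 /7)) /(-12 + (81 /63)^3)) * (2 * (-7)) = -27.74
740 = 740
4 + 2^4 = 20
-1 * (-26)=26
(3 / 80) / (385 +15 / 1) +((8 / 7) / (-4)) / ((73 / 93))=-5950467 / 16352000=-0.36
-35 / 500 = -7 / 100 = -0.07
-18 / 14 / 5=-9 / 35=-0.26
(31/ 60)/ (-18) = -31/ 1080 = -0.03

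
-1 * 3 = -3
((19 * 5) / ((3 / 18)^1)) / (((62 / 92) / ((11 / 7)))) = 288420 / 217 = 1329.12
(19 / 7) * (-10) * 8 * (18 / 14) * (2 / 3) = -9120 / 49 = -186.12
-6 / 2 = -3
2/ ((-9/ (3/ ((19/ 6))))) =-4/ 19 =-0.21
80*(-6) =-480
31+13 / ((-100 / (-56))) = 957 / 25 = 38.28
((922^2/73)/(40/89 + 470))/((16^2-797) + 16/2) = -37828738/814559915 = -0.05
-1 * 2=-2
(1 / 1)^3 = 1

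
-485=-485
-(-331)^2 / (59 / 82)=-8984002 / 59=-152271.22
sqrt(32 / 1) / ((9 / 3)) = 4 * sqrt(2) / 3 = 1.89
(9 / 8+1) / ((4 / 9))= 153 / 32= 4.78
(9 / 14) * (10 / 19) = 45 / 133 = 0.34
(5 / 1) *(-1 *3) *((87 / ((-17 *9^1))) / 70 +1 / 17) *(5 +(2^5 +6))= -7783 / 238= -32.70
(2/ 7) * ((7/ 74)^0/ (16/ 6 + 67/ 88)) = 528/ 6335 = 0.08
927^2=859329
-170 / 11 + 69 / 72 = -3827 / 264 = -14.50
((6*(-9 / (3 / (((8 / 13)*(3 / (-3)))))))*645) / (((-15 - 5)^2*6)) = 387 / 130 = 2.98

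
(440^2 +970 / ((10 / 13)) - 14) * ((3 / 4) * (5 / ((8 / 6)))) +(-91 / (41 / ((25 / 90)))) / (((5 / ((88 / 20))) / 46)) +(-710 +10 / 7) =113088628873 / 206640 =547273.66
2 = 2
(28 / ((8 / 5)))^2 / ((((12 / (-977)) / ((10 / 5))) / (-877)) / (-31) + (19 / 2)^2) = 6507616255 / 1917754663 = 3.39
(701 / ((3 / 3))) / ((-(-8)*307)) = 701 / 2456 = 0.29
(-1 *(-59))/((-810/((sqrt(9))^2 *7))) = -413/90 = -4.59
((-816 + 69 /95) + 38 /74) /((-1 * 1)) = 2863882 /3515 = 814.76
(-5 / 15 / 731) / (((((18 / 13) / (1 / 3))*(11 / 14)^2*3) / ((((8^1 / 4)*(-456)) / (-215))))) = -387296 / 1540374165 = -0.00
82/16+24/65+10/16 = 1591/260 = 6.12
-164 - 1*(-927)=763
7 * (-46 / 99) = -322 / 99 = -3.25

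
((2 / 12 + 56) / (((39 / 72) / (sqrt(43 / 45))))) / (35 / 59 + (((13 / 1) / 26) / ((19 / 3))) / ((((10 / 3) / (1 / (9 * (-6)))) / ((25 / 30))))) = 170.97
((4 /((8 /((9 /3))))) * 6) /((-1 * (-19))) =9 /19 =0.47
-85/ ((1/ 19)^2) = -30685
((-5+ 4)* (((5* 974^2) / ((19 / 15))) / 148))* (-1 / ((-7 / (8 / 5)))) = -28460280 / 4921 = -5783.43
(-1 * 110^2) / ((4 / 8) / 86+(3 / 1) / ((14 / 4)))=-14568400 / 1039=-14021.56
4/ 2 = 2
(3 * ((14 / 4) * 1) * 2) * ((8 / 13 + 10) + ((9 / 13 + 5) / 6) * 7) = 4711 / 13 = 362.38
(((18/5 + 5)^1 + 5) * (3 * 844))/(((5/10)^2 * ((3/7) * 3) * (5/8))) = 12855808/75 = 171410.77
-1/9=-0.11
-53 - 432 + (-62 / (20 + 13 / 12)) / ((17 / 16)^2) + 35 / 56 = -284852087 / 584936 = -486.98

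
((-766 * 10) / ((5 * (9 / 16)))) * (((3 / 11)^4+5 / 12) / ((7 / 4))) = -1818226624 / 2767149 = -657.08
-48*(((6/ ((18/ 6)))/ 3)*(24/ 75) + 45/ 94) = -39032/ 1175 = -33.22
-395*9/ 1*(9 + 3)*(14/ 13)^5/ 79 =-290424960/ 371293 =-782.20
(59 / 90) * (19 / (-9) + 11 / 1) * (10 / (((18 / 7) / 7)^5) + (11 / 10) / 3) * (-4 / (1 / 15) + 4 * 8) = -5834544609754 / 23914845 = -243971.67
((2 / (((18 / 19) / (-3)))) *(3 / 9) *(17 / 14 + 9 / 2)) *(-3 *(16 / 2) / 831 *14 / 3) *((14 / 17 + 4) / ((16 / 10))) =623200 / 127143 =4.90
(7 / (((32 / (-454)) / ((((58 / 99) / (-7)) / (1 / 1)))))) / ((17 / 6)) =6583 / 2244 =2.93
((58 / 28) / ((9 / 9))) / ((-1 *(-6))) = 29 / 84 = 0.35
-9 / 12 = -3 / 4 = -0.75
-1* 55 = -55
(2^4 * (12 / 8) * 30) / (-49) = -14.69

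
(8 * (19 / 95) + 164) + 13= 178.60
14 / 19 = 0.74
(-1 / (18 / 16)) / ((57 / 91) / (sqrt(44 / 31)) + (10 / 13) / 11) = 2242240 / 9794781 - 304304 * sqrt(341) / 3264927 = -1.49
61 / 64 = 0.95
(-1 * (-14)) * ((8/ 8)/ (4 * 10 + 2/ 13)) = 91/ 261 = 0.35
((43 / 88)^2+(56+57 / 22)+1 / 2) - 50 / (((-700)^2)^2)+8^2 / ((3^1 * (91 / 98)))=82.30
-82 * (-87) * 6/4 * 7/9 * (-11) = -91553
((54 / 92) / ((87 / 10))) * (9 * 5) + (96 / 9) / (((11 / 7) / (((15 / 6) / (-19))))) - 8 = -2449517 / 418209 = -5.86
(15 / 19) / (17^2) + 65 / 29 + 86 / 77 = 41210504 / 12261403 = 3.36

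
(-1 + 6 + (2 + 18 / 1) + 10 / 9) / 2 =235 / 18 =13.06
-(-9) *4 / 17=36 / 17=2.12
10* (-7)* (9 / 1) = -630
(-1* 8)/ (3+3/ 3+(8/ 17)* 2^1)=-34/ 21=-1.62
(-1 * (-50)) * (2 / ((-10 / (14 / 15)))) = -28 / 3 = -9.33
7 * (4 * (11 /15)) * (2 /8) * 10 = 154 /3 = 51.33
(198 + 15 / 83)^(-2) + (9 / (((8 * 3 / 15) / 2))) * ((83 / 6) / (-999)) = -12474225791 / 80088601896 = -0.16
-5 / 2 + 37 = 34.50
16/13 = 1.23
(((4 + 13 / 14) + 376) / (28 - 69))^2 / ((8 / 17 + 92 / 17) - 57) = -483495113 / 286314644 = -1.69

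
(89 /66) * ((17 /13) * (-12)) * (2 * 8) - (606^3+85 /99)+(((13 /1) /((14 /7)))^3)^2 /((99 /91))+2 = -555300168377 /2496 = -222476029.00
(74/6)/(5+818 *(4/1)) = 37/9831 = 0.00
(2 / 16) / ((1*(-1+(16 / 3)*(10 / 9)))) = 27 / 1064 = 0.03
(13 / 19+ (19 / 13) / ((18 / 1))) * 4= 6806 / 2223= 3.06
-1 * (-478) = 478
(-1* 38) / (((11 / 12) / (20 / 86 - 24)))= 466032 / 473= 985.27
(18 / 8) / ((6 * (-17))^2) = 1 / 4624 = 0.00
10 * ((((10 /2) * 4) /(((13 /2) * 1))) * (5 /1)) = 2000 /13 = 153.85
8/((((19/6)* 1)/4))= 10.11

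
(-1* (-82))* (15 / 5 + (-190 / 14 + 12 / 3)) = -3772 / 7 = -538.86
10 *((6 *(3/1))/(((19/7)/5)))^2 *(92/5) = 73029600/361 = 202298.06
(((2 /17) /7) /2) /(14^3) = 1 /326536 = 0.00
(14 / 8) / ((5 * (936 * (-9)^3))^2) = 7 / 46559333433600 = 0.00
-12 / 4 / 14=-3 / 14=-0.21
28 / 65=0.43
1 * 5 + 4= 9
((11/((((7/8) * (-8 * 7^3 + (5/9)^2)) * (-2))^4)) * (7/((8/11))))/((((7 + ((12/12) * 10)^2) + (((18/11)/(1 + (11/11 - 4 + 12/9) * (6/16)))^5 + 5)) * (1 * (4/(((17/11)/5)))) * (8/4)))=1296418165725177/285361871724318168739355601862300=0.00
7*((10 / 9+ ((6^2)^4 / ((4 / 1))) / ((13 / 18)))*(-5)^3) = -59521505750 / 117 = -508730818.38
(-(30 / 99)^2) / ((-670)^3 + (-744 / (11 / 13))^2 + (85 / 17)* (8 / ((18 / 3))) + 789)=100 / 326688112263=0.00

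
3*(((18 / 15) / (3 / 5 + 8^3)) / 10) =9 / 12815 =0.00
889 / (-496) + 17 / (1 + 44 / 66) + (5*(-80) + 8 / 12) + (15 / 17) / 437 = -21607038323 / 55271760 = -390.92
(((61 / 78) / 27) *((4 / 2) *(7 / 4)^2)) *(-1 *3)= -2989 / 5616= -0.53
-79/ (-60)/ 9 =79/ 540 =0.15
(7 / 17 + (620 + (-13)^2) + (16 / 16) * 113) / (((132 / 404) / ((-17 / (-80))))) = 1549441 / 2640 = 586.91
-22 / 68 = -11 / 34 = -0.32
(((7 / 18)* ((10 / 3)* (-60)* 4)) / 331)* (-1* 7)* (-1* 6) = -39200 / 993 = -39.48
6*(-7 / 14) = -3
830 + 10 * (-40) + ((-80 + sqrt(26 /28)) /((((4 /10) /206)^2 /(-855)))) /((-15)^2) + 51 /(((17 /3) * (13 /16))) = 1048174934 /13 - 1007855 * sqrt(182) /14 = 79657647.70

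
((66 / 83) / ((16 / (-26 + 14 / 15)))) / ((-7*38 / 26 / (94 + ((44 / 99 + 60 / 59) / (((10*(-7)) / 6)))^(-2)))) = 638377846249 / 33237104320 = 19.21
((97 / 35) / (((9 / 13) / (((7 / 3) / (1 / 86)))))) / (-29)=-108446 / 3915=-27.70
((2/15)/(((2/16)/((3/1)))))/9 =16/45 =0.36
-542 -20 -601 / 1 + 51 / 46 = -53447 / 46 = -1161.89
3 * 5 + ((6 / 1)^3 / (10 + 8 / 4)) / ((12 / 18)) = 42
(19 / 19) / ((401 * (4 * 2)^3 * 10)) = 1 / 2053120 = 0.00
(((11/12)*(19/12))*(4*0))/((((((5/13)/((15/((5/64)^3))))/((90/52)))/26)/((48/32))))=0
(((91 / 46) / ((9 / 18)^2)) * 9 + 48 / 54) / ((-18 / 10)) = -40.06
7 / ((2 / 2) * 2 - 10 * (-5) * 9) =7 / 452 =0.02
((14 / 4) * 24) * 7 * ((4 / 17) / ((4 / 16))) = 9408 / 17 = 553.41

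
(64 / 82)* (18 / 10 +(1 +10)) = 2048 / 205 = 9.99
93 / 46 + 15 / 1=783 / 46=17.02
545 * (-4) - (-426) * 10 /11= -19720 /11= -1792.73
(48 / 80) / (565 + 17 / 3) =9 / 8560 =0.00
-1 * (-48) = 48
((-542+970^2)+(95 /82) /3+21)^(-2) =60516 /53515109106222241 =0.00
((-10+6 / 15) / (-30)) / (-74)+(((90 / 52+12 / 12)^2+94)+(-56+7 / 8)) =57937517 / 1250600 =46.33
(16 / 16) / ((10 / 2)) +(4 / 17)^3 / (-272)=83501 / 417605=0.20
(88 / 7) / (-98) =-0.13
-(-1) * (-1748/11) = -1748/11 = -158.91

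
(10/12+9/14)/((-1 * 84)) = -31/1764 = -0.02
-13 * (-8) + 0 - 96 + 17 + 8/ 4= 27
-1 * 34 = -34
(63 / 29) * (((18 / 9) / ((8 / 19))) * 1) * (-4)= -41.28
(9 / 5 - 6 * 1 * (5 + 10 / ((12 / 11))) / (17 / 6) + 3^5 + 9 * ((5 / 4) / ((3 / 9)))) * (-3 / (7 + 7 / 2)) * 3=-213.04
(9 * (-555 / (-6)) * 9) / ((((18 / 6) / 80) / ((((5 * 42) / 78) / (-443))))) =-6993000 / 5759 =-1214.27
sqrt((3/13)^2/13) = 0.06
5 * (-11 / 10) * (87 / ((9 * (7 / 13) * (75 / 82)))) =-170027 / 1575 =-107.95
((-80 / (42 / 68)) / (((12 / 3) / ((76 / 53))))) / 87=-51680 / 96831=-0.53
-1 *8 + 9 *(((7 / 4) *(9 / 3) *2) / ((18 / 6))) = 47 / 2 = 23.50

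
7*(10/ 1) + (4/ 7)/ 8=70.07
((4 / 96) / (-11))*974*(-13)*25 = 158275 / 132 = 1199.05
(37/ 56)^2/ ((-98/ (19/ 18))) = -26011/ 5531904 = -0.00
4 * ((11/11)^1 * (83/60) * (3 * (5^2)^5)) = 162109375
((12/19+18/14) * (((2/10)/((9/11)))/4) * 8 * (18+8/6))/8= 5423/2394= 2.27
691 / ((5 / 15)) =2073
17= 17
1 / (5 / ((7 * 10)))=14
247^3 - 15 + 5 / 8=120553669 / 8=15069208.62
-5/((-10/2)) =1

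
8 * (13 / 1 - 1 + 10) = 176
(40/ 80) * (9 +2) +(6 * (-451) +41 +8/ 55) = -292529/ 110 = -2659.35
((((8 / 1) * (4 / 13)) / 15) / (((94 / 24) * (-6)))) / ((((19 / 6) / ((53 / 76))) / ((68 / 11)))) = -115328 / 12131405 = -0.01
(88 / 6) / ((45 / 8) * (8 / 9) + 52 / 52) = 22 / 9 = 2.44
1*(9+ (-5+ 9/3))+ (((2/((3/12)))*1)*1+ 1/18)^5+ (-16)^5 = -1917245087567/1889568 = -1014647.31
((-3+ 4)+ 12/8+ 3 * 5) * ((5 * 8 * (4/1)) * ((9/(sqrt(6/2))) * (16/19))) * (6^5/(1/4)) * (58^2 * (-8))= -10255775664399.52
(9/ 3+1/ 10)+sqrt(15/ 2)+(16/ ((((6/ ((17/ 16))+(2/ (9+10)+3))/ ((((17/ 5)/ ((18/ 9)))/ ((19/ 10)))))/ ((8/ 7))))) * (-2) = -126381/ 197890+sqrt(30)/ 2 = 2.10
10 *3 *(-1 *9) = -270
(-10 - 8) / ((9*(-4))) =1 / 2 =0.50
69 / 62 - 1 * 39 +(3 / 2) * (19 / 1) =-291 / 31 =-9.39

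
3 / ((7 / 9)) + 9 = 90 / 7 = 12.86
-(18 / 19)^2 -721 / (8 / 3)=-783435 / 2888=-271.27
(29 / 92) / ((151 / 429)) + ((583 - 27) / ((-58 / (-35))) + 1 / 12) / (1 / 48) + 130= 6542464781 / 402868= 16239.72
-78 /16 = -39 /8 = -4.88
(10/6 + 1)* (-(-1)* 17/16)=17/6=2.83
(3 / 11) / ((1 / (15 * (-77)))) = -315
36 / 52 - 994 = -12913 / 13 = -993.31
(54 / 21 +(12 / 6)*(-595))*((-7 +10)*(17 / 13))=-423912 / 91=-4658.37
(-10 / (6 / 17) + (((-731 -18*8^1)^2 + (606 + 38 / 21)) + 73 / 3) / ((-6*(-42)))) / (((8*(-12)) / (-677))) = 899364035 / 42336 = 21243.48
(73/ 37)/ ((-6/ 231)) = -5621/ 74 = -75.96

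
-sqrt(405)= -9 * sqrt(5)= -20.12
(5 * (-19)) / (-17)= 95 / 17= 5.59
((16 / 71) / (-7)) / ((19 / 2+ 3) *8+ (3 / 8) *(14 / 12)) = -256 / 798679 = -0.00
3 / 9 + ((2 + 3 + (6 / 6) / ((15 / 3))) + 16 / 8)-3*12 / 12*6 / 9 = 83 / 15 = 5.53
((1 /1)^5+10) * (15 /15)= 11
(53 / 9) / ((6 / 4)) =106 / 27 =3.93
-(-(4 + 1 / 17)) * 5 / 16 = 345 / 272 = 1.27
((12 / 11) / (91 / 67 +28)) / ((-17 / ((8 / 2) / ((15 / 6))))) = -6432 / 1839145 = -0.00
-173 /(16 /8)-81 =-335 /2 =-167.50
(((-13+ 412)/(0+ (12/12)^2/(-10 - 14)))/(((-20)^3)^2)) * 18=-10773/4000000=-0.00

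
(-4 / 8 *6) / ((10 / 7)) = -21 / 10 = -2.10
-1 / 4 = -0.25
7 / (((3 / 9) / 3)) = 63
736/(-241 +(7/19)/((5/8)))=-3040/993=-3.06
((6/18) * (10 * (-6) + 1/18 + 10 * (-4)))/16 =-1799/864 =-2.08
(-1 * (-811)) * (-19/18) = -15409/18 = -856.06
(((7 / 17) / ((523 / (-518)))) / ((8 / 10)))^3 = -744909349625 / 5622659935768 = -0.13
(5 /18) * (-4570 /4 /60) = -2285 /432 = -5.29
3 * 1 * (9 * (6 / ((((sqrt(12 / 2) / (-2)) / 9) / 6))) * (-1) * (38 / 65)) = 110808 * sqrt(6) / 65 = 4175.74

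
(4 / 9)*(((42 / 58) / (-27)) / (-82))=14 / 96309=0.00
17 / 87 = 0.20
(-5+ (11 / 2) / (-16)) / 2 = -171 / 64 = -2.67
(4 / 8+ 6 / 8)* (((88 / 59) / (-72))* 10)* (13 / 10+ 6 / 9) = -55 / 108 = -0.51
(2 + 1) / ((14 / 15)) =45 / 14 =3.21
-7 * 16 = -112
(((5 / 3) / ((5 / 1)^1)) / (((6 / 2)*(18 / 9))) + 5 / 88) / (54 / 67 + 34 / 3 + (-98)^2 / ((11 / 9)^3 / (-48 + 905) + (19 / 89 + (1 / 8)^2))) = 700979648069 / 259154852069429184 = 0.00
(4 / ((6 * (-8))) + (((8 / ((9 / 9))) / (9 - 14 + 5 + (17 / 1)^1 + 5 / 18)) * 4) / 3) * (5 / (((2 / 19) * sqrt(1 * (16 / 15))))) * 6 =189335 * sqrt(15) / 4976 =147.37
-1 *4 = -4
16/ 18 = 8/ 9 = 0.89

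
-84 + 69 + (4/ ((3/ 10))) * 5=155/ 3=51.67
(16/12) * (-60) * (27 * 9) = -19440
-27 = -27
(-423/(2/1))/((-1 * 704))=423/1408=0.30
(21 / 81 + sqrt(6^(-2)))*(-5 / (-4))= 115 / 216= 0.53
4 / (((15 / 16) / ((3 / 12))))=1.07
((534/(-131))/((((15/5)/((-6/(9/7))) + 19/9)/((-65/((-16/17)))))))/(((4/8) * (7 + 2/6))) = -11152323/213268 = -52.29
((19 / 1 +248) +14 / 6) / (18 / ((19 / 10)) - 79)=-15352 / 3963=-3.87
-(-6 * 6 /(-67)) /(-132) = 3 /737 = 0.00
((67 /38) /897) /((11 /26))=67 /14421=0.00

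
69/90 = 23/30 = 0.77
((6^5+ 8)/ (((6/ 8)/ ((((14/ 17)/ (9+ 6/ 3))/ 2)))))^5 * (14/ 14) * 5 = 2459089284384766619193180160/ 55566661698801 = 44254760124231.61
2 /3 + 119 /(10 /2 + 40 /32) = 1478 /75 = 19.71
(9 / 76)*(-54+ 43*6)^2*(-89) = -8333604 / 19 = -438610.74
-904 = -904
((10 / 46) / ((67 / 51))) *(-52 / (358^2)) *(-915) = 3033225 / 49375181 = 0.06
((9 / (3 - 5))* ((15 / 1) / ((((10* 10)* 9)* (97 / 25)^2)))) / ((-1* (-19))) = -375 / 1430168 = -0.00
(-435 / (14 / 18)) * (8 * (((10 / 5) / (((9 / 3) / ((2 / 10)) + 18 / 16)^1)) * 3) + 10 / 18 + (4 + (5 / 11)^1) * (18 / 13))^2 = -52624.62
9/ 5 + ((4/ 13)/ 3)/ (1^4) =1.90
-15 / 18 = -5 / 6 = -0.83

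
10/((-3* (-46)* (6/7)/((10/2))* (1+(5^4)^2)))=175/161719164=0.00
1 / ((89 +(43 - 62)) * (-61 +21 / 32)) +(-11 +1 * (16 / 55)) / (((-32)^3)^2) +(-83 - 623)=-563569809551883177 / 798257252925440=-706.00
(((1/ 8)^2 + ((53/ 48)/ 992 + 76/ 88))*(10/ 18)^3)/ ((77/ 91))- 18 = -74853557017/ 4200159744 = -17.82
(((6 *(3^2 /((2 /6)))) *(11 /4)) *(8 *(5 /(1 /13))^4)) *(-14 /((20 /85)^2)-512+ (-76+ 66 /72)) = -106875672564375 /2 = -53437836282187.50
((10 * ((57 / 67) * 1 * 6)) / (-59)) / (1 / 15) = -12.98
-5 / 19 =-0.26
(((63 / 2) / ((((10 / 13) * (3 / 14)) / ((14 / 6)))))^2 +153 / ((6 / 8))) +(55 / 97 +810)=1938461357 / 9700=199841.38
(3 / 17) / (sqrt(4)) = 3 / 34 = 0.09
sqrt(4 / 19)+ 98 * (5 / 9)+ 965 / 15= 2 * sqrt(19) / 19+ 1069 / 9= 119.24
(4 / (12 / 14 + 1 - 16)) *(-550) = 1400 / 9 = 155.56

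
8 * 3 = 24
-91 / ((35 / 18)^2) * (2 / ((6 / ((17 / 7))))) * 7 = -23868 / 175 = -136.39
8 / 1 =8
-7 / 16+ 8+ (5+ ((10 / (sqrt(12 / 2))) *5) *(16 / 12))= 201 / 16+ 100 *sqrt(6) / 9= 39.78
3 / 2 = 1.50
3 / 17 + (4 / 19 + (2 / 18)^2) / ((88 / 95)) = 50539 / 121176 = 0.42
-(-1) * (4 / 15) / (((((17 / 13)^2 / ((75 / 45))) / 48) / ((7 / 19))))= 75712 / 16473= 4.60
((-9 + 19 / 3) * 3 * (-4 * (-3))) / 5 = -96 / 5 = -19.20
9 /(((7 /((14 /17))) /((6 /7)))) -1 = -11 /119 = -0.09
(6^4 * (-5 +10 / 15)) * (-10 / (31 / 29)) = 52536.77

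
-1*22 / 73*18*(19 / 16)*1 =-1881 / 292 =-6.44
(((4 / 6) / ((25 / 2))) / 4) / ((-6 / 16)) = -8 / 225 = -0.04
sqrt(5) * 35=35 * sqrt(5)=78.26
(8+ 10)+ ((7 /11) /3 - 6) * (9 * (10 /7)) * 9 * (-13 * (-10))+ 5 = -6702329 /77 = -87043.23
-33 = -33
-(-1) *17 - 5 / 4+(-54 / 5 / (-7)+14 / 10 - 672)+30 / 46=-2101549 / 3220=-652.65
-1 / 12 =-0.08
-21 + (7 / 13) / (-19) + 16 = -1242 / 247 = -5.03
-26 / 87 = -0.30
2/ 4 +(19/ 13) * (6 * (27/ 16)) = 1591/ 104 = 15.30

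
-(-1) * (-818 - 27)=-845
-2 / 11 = -0.18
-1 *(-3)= 3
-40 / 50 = -4 / 5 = -0.80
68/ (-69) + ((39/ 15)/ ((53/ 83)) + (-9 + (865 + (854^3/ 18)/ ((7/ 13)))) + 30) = 3525077319683/ 54855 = 64261732.20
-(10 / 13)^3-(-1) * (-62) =-137214 / 2197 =-62.46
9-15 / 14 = 111 / 14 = 7.93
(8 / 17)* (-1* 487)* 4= -15584 / 17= -916.71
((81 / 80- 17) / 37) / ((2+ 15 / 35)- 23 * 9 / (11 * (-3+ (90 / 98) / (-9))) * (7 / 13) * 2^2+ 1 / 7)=-24325301 / 880332120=-0.03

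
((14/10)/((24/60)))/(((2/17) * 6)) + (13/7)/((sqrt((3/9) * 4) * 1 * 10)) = 13 * sqrt(3)/140 + 119/24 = 5.12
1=1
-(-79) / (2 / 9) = 711 / 2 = 355.50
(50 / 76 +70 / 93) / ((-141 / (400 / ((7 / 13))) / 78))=-336986000 / 581343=-579.67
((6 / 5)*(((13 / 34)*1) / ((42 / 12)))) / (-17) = -78 / 10115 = -0.01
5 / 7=0.71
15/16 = 0.94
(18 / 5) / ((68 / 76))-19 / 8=1121 / 680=1.65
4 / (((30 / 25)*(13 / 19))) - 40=-1370 / 39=-35.13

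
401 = 401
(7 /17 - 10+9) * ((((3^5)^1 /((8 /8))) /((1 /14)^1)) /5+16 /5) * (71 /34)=-242678 /289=-839.72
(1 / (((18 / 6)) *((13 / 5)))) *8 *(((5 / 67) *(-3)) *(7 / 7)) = -200 / 871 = -0.23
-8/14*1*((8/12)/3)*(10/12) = -20/189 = -0.11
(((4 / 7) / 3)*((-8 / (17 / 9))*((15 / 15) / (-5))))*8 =1.29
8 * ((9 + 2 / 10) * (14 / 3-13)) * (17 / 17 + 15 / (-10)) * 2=1840 / 3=613.33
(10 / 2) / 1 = 5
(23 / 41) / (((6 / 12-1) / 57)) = -2622 / 41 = -63.95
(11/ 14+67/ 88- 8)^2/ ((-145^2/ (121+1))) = -38553525/ 159561248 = -0.24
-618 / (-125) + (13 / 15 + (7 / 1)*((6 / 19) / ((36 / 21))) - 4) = 44177 / 14250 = 3.10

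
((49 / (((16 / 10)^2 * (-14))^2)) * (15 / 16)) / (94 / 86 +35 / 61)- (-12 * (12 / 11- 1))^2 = -162062008167 / 138677321728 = -1.17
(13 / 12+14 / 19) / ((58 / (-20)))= -2075 / 3306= -0.63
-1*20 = -20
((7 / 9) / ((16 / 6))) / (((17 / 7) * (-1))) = -49 / 408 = -0.12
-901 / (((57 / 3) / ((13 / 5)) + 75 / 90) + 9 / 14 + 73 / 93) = -94.16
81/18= 9/2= 4.50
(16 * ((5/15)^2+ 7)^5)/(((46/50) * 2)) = 214748364800/1358127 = 158120.97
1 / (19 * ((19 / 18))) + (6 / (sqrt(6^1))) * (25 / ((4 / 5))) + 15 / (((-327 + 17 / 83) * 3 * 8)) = 3756041 / 78334112 + 125 * sqrt(6) / 4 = 76.59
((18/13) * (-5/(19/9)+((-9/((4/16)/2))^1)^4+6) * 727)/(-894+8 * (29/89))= -297338107095891/9797749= -30347593.83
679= 679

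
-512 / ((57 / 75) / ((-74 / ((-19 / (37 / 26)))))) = -17523200 / 4693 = -3733.90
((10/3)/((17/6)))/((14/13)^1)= 130/119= 1.09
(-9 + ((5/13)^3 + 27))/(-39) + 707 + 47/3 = 20626859/28561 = 722.20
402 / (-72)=-67 / 12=-5.58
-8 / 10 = -4 / 5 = -0.80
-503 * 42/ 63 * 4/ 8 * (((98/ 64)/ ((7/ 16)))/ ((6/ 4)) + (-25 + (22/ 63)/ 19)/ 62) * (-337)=24284654393/ 222642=109074.90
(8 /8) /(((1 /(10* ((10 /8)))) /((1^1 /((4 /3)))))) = 75 /8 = 9.38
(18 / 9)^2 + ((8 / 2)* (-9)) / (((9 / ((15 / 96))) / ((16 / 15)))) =3.33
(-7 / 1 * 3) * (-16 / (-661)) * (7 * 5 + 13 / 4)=-12852 / 661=-19.44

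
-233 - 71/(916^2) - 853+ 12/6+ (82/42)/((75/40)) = -286228873757/264302640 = -1082.96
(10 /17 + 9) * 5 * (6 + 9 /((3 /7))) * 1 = 22005 /17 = 1294.41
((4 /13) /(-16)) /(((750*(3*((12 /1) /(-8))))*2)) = 1 /351000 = 0.00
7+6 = 13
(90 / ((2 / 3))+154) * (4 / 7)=1156 / 7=165.14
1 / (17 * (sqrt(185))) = sqrt(185) / 3145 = 0.00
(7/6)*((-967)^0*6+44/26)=350/39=8.97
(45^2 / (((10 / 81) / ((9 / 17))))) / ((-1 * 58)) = -295245 / 1972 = -149.72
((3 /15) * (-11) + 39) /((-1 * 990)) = -92 /2475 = -0.04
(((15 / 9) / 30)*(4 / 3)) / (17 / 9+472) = 2 / 12795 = 0.00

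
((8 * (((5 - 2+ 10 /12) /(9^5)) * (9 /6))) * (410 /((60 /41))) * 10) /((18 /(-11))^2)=23391115 /28697814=0.82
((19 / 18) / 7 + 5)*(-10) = -3245 / 63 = -51.51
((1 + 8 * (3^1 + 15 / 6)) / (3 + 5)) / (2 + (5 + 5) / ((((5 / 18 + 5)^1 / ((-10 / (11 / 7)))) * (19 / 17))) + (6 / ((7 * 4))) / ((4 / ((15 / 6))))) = -2501730 / 3849011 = -0.65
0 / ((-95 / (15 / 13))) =0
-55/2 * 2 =-55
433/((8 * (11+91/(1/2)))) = 433/1544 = 0.28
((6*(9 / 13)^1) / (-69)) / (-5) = 18 / 1495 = 0.01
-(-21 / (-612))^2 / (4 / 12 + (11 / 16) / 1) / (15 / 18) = -2 / 1445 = -0.00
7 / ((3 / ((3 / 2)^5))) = 567 / 32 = 17.72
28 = 28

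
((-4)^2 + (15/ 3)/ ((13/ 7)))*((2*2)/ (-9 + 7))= -486/ 13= -37.38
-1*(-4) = 4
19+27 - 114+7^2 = -19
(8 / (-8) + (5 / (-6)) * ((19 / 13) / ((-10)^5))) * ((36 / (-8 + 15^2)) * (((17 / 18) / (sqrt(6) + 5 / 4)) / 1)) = 26519677 / 600873000 - 26519677 * sqrt(6) / 751091250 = -0.04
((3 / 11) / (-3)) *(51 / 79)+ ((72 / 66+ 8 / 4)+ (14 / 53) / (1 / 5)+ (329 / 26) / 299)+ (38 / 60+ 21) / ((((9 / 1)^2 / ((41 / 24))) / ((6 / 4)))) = 35356815781351 / 6960435973920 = 5.08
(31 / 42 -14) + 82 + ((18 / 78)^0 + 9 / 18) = 1475 / 21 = 70.24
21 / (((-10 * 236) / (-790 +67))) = 15183 / 2360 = 6.43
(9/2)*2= 9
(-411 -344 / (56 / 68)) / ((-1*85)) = 5801 / 595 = 9.75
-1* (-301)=301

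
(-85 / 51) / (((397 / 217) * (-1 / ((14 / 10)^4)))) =521017 / 148875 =3.50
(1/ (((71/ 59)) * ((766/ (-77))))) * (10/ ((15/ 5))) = -22715/ 81579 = -0.28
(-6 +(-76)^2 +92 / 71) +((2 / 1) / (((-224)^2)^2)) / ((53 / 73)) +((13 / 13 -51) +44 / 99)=243930969185236535 / 42632304132096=5721.74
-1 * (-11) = 11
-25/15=-5/3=-1.67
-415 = -415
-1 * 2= -2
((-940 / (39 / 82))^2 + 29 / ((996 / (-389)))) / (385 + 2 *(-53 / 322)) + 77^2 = 502997964583429 / 31273925904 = 16083.62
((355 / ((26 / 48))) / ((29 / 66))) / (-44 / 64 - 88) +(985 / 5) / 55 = -11801633 / 891605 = -13.24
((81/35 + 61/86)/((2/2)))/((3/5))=9101/1806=5.04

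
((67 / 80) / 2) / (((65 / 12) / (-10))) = -201 / 260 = -0.77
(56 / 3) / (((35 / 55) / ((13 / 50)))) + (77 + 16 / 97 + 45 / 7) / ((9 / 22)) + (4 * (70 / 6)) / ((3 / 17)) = 72783664 / 152775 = 476.41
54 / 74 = 27 / 37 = 0.73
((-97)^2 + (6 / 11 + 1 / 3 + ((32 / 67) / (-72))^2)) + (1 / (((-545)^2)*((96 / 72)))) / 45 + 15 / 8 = 447250530973801091 / 47520423819000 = 9411.75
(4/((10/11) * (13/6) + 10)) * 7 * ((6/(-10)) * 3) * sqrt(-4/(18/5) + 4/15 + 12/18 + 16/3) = -5544 * sqrt(290)/9875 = -9.56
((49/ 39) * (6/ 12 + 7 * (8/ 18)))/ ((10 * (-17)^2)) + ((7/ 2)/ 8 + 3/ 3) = 1.44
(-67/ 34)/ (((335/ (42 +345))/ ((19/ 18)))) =-817/ 340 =-2.40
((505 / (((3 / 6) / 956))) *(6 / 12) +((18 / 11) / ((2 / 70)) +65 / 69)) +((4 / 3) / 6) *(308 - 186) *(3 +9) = 366721133 / 759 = 483163.55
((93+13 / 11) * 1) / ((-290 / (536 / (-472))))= 34706 / 94105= 0.37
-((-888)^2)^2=-621801639936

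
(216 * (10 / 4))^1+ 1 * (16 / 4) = 544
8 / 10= 4 / 5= 0.80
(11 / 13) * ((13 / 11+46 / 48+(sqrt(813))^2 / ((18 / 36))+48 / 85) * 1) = 36548137 / 26520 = 1378.13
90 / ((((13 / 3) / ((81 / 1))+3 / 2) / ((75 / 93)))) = 218700 / 4681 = 46.72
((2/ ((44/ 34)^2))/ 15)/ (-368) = -289/ 1335840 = -0.00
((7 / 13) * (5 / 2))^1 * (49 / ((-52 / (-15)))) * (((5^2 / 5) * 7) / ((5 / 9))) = 1620675 / 1352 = 1198.72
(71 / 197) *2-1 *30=-5768 / 197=-29.28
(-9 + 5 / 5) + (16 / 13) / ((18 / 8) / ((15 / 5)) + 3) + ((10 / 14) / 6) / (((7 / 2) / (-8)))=-75904 / 9555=-7.94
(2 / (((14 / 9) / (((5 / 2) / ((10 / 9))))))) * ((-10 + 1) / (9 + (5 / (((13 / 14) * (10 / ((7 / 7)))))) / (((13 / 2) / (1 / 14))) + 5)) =-13689 / 7364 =-1.86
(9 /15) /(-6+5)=-3 /5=-0.60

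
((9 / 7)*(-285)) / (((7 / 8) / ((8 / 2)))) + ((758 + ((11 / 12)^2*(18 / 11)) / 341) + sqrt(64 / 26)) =-11144575 / 12152 + 4*sqrt(26) / 13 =-915.53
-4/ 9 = -0.44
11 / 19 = 0.58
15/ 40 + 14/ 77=0.56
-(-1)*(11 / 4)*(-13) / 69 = -143 / 276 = -0.52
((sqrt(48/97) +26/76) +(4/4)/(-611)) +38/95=4 * sqrt(291)/97 +85961/116090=1.44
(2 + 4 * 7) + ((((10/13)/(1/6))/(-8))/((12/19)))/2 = 6145/208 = 29.54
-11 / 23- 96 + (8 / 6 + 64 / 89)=-579869 / 6141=-94.43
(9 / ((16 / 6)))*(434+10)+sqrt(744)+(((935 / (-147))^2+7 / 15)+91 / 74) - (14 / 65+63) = 1504.71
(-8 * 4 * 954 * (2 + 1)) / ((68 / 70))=-1602720 / 17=-94277.65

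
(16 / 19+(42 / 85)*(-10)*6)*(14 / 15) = -130256 / 4845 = -26.88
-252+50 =-202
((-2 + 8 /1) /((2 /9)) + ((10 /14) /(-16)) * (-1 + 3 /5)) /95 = 1513 /5320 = 0.28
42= 42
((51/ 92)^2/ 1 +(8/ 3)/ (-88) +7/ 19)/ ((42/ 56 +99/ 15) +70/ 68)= 291141575/ 3779859468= 0.08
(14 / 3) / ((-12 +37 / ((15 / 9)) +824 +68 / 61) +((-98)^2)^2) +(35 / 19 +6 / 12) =7511373297077 / 3207103136214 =2.34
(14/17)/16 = 7/136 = 0.05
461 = 461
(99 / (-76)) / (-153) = 11 / 1292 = 0.01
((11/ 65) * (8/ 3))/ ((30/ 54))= 264/ 325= 0.81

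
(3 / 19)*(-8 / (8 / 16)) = -2.53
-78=-78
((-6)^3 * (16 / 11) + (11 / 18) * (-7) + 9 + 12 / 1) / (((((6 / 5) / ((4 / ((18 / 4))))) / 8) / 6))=-9423520 / 891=-10576.34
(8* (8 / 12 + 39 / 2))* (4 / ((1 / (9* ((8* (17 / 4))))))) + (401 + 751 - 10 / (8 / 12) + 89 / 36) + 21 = 7150769 / 36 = 198632.47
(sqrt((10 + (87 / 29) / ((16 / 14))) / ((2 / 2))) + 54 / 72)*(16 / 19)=12 / 19 + 4*sqrt(202) / 19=3.62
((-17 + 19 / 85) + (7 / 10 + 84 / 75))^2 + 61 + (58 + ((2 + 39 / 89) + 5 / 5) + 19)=23479042841 / 64302500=365.13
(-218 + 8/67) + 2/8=-58325/268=-217.63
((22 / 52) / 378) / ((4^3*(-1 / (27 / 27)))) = -11 / 628992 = -0.00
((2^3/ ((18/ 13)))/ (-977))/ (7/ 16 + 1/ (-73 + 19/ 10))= -0.01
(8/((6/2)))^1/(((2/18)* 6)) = 4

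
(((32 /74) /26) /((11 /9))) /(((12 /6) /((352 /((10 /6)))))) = 1.44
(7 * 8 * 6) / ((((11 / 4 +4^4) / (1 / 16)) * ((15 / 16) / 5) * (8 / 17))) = 952 / 1035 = 0.92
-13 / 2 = -6.50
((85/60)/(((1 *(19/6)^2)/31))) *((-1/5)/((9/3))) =-527/1805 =-0.29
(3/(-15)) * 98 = -19.60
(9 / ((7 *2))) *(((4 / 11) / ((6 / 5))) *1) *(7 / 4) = 15 / 44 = 0.34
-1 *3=-3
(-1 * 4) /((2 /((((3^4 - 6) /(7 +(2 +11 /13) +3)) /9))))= -1.30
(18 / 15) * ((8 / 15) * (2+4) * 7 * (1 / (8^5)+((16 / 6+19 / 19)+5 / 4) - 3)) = 1318933 / 25600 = 51.52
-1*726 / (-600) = 121 / 100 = 1.21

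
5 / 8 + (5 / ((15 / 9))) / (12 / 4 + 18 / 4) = 41 / 40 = 1.02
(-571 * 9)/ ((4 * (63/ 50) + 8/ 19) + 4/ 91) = -74044425/ 79318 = -933.51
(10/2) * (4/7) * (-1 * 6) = -120/7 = -17.14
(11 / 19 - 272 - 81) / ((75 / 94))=-209808 / 475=-441.70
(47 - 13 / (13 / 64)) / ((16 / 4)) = -17 / 4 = -4.25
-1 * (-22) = 22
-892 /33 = -27.03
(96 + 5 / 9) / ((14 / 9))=869 / 14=62.07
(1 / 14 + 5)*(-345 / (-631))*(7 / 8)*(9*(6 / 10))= 132273 / 10096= 13.10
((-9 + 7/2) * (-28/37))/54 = 77/999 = 0.08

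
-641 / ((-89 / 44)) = 28204 / 89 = 316.90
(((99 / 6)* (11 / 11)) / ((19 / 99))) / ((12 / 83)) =90387 / 152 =594.65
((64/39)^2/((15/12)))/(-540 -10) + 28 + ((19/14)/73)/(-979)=484146845699/17293389750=28.00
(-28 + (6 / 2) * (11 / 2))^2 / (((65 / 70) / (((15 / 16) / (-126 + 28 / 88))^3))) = -19010673 / 321603423232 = -0.00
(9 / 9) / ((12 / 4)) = 1 / 3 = 0.33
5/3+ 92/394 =1123/591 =1.90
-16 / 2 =-8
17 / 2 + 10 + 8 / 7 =275 / 14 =19.64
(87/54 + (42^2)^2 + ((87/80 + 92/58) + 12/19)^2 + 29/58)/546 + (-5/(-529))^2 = 2175394233592737119503/381708321430924800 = 5699.10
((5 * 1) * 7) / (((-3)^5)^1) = -35 / 243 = -0.14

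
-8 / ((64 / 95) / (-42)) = 498.75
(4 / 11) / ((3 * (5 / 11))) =4 / 15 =0.27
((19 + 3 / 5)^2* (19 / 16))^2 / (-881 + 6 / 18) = -6243279483 / 26420000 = -236.31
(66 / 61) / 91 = 66 / 5551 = 0.01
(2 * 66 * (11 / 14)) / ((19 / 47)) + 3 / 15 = 256.76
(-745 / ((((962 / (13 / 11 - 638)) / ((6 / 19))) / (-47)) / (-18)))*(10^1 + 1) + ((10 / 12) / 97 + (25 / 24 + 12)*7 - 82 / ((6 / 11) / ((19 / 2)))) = 30806206164125 / 21275592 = 1447960.00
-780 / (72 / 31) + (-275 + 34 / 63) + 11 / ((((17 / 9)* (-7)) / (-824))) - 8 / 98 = 1126609 / 14994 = 75.14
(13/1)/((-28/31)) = -403/28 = -14.39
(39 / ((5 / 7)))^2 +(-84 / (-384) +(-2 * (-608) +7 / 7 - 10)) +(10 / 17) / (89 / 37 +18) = 8601313801 / 2053600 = 4188.41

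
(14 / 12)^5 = 16807 / 7776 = 2.16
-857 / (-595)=857 / 595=1.44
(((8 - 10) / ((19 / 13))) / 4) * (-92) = 598 / 19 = 31.47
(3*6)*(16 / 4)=72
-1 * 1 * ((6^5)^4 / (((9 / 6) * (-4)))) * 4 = 2437438960041984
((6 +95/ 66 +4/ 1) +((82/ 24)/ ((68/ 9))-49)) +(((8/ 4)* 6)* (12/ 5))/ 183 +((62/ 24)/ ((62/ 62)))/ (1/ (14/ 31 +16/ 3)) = -180740911/ 8213040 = -22.01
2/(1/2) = 4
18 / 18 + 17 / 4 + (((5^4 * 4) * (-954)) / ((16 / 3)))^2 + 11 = 199976660172.50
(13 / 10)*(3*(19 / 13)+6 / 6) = 7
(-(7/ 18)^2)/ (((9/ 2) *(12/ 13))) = -0.04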